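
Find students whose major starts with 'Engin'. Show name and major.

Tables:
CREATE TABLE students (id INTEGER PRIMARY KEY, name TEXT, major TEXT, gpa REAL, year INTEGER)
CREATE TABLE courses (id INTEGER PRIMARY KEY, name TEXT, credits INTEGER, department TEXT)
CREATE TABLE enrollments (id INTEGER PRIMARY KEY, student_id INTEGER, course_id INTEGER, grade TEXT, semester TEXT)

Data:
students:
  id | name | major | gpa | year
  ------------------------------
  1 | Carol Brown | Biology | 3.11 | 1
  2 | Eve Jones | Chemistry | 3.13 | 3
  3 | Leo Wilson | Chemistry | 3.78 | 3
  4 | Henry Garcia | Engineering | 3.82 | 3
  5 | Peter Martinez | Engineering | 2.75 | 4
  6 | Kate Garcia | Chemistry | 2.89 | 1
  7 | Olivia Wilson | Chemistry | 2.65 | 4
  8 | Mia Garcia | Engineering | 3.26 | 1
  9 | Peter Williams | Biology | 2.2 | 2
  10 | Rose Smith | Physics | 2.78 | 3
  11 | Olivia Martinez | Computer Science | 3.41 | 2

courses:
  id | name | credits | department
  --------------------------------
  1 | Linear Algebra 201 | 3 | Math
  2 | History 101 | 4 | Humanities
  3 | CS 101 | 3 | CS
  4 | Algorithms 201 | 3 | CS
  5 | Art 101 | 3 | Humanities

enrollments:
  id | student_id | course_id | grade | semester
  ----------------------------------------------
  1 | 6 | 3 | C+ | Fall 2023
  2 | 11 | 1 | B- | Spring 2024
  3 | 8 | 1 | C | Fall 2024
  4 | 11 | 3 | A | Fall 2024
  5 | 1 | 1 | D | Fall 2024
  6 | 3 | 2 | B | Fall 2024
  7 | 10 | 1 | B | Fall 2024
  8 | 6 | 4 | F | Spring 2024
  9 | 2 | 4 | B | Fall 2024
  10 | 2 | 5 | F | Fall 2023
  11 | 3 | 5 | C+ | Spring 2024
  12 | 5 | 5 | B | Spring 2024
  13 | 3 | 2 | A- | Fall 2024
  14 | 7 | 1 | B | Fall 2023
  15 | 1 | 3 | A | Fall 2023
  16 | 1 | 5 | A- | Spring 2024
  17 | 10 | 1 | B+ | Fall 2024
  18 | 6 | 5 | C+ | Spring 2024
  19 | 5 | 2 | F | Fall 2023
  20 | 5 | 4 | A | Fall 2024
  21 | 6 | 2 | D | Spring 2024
SELECT name, major FROM students WHERE major LIKE 'Engin%'

Execution result:
name | major
Henry Garcia | Engineering
Peter Martinez | Engineering
Mia Garcia | Engineering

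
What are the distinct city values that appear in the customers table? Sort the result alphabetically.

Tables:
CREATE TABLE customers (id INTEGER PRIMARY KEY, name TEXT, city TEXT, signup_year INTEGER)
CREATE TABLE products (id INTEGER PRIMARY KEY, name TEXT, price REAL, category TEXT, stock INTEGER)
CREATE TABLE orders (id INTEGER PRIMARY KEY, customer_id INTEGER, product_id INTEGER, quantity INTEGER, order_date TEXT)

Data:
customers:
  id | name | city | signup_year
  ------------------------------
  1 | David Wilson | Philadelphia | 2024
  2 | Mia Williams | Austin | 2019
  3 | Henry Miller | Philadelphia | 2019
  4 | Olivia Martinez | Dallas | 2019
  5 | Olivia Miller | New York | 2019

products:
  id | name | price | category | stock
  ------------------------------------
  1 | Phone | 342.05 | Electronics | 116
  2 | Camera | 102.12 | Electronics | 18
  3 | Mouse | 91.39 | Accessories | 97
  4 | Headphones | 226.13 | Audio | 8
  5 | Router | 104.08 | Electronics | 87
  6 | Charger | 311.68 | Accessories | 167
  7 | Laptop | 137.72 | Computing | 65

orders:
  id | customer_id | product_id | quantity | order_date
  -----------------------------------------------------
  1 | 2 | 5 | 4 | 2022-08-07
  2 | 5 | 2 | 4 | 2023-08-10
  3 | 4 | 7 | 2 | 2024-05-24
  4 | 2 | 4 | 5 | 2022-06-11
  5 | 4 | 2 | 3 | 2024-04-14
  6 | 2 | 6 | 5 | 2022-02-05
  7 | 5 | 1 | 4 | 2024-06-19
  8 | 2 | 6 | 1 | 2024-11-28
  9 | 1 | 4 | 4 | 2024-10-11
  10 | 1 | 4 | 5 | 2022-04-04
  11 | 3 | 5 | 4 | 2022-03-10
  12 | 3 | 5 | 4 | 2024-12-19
SELECT DISTINCT city FROM customers ORDER BY city

Execution result:
city
Austin
Dallas
New York
Philadelphia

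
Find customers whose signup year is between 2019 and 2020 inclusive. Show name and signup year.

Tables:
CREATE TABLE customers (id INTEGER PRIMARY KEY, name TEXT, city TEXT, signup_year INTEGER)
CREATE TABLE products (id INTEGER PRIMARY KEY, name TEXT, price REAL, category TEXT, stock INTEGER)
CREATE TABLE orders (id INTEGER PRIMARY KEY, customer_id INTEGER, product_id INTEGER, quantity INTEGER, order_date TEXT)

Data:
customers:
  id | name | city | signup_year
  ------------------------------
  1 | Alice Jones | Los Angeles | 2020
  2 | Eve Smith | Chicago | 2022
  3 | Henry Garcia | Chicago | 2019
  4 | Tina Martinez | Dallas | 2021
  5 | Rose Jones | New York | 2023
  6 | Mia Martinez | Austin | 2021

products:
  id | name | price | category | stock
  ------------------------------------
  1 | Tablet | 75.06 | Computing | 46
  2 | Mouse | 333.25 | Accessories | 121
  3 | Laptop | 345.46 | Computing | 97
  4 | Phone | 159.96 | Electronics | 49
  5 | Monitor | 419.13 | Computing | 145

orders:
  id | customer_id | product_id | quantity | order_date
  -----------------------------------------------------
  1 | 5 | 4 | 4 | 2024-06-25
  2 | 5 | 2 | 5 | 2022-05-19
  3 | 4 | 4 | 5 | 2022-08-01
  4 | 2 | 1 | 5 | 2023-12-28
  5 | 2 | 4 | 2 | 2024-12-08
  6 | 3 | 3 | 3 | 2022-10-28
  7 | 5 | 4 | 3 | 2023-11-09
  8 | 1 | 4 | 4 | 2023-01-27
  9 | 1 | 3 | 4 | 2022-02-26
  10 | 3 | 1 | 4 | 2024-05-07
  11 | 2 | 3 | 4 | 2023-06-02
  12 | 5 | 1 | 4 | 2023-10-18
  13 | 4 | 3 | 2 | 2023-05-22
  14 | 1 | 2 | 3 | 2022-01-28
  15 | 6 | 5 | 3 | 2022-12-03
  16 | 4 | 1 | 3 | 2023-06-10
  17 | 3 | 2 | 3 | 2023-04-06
SELECT name, signup_year FROM customers WHERE signup_year BETWEEN 2019 AND 2020

Execution result:
name | signup_year
Alice Jones | 2020
Henry Garcia | 2019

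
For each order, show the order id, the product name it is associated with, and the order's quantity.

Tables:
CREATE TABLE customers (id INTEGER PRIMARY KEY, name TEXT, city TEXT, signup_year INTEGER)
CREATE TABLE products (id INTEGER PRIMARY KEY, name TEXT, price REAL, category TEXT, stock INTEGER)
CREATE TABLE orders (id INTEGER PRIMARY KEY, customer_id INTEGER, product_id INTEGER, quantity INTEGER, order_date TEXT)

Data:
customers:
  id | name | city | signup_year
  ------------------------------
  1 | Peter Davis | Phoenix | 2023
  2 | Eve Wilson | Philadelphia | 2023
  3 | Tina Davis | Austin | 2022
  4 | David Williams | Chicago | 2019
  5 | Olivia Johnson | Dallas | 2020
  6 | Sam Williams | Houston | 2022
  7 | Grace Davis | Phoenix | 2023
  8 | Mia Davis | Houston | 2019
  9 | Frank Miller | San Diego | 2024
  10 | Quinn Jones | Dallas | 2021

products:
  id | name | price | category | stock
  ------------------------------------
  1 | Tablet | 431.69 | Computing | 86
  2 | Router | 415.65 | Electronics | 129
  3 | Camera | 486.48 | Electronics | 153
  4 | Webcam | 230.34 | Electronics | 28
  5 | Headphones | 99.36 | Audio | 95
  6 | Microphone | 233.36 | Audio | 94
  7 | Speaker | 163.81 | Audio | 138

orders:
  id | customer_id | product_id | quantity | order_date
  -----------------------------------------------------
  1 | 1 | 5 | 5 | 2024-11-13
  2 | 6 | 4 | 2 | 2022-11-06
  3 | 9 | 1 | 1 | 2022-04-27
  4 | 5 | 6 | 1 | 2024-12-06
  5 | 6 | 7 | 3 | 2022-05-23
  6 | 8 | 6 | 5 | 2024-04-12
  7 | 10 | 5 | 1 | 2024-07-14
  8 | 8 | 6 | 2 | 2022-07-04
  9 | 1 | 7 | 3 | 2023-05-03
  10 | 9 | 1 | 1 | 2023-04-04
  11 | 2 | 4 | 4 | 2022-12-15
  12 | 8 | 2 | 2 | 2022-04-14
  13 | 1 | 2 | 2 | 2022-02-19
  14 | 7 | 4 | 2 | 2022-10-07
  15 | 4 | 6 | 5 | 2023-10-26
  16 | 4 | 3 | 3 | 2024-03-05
SELECT c.id, p.name AS product, c.quantity FROM orders c JOIN products p ON c.product_id = p.id

Execution result:
id | product | quantity
1 | Headphones | 5
2 | Webcam | 2
3 | Tablet | 1
4 | Microphone | 1
5 | Speaker | 3
6 | Microphone | 5
7 | Headphones | 1
8 | Microphone | 2
9 | Speaker | 3
10 | Tablet | 1
11 | Webcam | 4
12 | Router | 2
13 | Router | 2
14 | Webcam | 2
15 | Microphone | 5
16 | Camera | 3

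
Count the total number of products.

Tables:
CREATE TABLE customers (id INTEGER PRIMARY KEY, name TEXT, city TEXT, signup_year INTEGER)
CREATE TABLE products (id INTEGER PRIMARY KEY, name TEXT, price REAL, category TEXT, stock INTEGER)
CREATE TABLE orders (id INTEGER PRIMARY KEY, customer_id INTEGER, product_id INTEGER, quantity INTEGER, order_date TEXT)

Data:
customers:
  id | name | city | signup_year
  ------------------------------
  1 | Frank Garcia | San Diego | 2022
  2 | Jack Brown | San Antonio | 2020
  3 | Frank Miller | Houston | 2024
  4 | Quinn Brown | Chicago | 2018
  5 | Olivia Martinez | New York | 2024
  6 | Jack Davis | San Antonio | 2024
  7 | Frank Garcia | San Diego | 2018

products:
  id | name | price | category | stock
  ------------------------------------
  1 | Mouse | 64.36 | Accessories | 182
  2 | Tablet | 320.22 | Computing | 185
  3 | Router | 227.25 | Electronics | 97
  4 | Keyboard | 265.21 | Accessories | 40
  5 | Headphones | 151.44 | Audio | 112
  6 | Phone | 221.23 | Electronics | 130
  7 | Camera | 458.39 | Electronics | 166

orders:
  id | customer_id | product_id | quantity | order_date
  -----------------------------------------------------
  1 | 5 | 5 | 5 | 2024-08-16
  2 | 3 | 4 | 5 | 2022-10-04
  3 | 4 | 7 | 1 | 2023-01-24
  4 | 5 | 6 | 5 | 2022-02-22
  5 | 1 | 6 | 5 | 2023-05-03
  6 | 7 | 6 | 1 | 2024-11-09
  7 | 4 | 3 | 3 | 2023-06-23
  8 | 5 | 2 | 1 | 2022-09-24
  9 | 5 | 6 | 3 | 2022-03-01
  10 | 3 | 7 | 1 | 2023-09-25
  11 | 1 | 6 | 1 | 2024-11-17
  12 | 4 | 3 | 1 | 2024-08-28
SELECT COUNT(*) FROM products

Execution result:
7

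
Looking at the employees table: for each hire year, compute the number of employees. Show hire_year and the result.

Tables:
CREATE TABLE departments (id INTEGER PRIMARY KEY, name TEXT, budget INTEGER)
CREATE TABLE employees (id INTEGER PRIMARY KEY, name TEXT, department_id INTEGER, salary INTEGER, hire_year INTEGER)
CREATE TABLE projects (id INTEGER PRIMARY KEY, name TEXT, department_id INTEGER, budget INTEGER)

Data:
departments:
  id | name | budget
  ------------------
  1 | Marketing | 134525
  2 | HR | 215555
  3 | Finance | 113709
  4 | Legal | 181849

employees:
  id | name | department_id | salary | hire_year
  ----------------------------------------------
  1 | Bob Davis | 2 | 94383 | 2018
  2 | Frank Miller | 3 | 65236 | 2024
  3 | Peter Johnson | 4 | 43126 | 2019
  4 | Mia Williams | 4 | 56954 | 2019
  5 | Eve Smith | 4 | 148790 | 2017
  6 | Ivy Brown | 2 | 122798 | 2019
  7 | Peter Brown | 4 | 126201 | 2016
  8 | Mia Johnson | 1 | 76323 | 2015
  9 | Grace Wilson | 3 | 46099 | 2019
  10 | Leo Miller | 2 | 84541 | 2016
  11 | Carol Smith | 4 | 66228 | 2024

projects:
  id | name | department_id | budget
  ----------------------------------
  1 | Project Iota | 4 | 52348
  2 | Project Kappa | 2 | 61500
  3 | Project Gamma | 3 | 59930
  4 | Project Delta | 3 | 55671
SELECT hire_year, COUNT(*) AS n FROM employees GROUP BY hire_year

Execution result:
hire_year | n
2015 | 1
2016 | 2
2017 | 1
2018 | 1
2019 | 4
2024 | 2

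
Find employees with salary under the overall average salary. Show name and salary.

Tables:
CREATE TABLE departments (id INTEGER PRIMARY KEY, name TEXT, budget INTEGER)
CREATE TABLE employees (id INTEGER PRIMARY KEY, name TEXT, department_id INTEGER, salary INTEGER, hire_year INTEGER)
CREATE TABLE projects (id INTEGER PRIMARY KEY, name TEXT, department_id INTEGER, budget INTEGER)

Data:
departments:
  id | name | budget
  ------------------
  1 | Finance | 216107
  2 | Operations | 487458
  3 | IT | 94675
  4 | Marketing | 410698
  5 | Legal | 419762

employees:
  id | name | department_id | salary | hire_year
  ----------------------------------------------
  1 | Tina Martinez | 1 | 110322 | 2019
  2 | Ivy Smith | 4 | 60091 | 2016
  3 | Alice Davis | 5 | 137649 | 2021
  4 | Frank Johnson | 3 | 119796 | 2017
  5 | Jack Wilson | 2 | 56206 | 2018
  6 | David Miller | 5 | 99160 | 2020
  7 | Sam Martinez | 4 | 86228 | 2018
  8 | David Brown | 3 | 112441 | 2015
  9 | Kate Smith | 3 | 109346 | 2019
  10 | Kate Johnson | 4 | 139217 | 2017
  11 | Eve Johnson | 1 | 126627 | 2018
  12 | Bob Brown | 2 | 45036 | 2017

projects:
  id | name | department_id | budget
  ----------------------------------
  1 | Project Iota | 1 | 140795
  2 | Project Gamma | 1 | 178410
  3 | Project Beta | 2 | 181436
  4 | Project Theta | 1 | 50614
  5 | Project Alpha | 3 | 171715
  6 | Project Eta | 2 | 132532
SELECT name, salary FROM employees WHERE salary < (SELECT AVG(salary) FROM employees)

Execution result:
name | salary
Ivy Smith | 60091
Jack Wilson | 56206
David Miller | 99160
Sam Martinez | 86228
Bob Brown | 45036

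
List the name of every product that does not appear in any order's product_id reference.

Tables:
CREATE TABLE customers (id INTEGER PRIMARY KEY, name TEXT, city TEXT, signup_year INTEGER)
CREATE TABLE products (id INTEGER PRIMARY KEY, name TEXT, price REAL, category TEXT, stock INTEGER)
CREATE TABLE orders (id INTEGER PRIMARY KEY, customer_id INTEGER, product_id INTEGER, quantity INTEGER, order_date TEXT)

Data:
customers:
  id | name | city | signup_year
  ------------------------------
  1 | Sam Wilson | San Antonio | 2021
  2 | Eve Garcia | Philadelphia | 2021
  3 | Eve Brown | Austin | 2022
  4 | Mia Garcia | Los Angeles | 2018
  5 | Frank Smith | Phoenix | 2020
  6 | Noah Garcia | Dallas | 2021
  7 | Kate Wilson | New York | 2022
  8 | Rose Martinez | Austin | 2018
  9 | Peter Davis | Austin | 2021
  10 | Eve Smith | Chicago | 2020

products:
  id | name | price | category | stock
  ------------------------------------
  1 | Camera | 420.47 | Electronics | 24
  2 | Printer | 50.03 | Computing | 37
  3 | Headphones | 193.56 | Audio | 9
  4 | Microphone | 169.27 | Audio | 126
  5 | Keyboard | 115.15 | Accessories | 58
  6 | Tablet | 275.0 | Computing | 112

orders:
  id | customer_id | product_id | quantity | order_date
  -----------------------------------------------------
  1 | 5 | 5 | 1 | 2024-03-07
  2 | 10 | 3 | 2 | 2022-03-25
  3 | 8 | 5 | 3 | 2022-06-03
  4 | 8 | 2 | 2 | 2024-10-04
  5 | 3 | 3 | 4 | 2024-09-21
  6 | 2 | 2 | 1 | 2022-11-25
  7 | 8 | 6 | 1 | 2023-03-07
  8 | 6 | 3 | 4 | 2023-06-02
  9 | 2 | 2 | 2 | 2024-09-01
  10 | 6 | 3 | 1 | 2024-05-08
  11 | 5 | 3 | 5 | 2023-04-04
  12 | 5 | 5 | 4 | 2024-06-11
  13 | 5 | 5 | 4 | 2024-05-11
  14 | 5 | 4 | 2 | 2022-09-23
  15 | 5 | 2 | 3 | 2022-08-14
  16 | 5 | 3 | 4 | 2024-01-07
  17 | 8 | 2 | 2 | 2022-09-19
SELECT p.name FROM products p LEFT JOIN orders c ON c.product_id = p.id WHERE c.id IS NULL

Execution result:
Camera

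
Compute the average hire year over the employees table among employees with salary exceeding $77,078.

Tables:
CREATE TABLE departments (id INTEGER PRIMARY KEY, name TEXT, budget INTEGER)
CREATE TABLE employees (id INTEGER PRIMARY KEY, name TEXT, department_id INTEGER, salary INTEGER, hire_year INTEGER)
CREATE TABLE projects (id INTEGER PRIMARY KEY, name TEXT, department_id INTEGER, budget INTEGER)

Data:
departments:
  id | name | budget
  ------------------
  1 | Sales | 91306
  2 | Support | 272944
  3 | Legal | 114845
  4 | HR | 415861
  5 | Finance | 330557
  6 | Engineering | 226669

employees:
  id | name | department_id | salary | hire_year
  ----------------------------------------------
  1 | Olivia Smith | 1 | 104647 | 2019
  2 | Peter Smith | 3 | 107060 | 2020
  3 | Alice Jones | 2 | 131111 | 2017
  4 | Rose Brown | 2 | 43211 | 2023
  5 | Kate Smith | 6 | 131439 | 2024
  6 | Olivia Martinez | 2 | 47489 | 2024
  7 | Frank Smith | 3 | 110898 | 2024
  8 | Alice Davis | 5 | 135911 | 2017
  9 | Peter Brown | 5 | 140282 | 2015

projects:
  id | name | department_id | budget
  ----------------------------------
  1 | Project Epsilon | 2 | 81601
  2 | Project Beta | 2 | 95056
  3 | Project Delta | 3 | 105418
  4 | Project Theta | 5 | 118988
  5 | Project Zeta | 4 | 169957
SELECT AVG(hire_year) FROM employees WHERE salary > 77078

Execution result:
2019.43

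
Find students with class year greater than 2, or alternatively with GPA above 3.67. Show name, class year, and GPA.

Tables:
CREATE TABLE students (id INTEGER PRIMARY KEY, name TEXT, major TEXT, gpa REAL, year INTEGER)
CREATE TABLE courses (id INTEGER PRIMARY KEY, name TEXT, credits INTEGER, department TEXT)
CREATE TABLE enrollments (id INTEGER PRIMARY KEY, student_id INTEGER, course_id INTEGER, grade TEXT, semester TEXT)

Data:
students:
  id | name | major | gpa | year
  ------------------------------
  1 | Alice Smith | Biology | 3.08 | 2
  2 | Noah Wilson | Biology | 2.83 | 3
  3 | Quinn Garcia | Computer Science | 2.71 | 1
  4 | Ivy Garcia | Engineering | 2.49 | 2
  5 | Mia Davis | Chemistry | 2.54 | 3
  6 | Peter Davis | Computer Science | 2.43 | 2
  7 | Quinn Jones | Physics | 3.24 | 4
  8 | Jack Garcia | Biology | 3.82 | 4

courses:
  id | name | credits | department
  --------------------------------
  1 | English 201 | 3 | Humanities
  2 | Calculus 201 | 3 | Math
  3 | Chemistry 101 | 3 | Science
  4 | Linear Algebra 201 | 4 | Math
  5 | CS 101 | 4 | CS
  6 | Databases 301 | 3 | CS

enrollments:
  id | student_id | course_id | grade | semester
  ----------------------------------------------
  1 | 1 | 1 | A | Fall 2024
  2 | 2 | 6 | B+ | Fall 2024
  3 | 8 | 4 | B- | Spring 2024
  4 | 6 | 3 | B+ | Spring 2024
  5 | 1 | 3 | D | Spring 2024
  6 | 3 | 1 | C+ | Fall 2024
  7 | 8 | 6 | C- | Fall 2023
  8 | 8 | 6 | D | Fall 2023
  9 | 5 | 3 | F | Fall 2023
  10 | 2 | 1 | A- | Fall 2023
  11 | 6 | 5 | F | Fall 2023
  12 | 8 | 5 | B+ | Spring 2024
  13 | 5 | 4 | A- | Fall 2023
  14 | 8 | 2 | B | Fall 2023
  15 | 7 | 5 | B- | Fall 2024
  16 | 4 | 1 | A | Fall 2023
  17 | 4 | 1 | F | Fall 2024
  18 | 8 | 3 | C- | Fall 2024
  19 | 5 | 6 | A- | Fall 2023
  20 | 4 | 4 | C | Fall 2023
SELECT name, year, gpa FROM students WHERE year > 2 OR gpa > 3.67

Execution result:
name | year | gpa
Noah Wilson | 3 | 2.83
Mia Davis | 3 | 2.54
Quinn Jones | 4 | 3.24
Jack Garcia | 4 | 3.82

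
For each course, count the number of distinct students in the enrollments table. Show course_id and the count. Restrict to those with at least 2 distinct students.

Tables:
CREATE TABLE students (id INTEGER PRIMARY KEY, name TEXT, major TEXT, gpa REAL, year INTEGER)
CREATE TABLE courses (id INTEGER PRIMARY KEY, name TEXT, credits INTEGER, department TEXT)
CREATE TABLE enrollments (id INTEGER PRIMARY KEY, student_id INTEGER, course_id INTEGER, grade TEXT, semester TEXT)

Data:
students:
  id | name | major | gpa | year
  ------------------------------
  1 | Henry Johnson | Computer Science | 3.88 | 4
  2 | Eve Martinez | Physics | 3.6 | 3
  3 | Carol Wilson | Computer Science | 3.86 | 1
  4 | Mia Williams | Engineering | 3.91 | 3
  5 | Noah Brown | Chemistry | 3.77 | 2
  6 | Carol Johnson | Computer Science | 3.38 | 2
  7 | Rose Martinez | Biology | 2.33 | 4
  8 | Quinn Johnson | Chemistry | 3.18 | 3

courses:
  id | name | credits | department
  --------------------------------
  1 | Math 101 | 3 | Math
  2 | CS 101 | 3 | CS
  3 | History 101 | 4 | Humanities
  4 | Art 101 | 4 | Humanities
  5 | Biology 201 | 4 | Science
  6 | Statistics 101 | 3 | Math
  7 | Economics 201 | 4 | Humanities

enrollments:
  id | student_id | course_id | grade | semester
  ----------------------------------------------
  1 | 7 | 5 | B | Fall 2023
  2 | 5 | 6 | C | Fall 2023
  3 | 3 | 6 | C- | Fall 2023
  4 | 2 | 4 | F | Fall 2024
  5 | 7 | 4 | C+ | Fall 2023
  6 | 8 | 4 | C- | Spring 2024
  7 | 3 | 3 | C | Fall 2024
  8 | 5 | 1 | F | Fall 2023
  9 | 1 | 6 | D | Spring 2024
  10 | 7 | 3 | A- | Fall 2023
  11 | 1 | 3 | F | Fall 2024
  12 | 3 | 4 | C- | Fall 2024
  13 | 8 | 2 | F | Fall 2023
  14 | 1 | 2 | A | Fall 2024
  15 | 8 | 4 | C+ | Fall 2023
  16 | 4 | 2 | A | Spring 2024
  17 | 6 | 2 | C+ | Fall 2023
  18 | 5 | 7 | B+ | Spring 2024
SELECT course_id, COUNT(DISTINCT student_id) AS distinct_student_count FROM enrollments GROUP BY course_id HAVING COUNT(DISTINCT student_id) >= 2

Execution result:
course_id | distinct_student_count
2 | 4
3 | 3
4 | 4
6 | 3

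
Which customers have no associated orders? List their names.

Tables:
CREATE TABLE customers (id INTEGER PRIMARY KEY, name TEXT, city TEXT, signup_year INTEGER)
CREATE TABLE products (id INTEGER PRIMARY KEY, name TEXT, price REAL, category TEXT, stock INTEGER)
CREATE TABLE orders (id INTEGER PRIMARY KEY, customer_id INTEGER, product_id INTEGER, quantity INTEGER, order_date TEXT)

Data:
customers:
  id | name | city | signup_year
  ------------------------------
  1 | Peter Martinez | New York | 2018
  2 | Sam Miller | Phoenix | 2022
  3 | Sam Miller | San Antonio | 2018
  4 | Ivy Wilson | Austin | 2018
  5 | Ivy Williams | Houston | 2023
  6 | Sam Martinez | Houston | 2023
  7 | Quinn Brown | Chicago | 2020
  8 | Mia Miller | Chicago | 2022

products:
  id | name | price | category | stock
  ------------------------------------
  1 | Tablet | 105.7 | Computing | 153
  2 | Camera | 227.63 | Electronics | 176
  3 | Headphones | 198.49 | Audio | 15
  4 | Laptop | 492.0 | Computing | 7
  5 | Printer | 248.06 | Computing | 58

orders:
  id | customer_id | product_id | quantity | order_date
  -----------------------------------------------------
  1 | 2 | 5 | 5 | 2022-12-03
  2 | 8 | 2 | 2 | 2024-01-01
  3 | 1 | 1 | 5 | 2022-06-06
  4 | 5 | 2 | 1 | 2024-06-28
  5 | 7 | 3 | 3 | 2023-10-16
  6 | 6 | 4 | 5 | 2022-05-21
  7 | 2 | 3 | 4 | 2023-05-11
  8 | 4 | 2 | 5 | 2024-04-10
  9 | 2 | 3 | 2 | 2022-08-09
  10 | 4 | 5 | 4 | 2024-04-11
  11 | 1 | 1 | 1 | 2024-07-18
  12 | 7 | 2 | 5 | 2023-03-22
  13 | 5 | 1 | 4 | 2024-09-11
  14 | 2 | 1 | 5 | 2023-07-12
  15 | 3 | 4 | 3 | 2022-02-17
SELECT p.name FROM customers p LEFT JOIN orders c ON c.customer_id = p.id WHERE c.id IS NULL

Execution result:
(no rows)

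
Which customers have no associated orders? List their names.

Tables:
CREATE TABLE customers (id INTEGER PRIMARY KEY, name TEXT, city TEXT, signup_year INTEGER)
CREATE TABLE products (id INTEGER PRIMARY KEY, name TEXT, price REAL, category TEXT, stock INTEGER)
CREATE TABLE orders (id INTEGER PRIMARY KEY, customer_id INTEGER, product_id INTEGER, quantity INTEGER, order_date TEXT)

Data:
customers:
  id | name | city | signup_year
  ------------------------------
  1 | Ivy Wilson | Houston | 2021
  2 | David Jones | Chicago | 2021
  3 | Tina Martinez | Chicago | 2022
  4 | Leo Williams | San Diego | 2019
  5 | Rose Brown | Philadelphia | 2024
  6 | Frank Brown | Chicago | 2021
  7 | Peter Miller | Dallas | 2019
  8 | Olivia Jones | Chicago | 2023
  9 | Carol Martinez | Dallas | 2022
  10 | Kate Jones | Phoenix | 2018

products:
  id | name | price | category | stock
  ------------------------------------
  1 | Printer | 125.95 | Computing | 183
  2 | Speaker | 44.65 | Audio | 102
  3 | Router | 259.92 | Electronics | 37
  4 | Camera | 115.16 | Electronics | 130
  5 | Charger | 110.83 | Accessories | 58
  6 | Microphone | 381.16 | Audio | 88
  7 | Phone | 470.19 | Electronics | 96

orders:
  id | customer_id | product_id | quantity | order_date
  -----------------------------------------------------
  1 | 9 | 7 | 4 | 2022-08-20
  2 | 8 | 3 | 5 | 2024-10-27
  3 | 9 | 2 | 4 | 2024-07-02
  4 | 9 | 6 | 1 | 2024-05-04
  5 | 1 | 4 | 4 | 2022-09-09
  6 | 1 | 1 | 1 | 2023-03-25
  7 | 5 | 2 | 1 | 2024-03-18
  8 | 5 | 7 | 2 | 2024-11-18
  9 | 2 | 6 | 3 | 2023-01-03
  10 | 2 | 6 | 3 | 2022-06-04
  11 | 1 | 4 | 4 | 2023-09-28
SELECT p.name FROM customers p LEFT JOIN orders c ON c.customer_id = p.id WHERE c.id IS NULL

Execution result:
name
Tina Martinez
Leo Williams
Frank Brown
Peter Miller
Kate Jones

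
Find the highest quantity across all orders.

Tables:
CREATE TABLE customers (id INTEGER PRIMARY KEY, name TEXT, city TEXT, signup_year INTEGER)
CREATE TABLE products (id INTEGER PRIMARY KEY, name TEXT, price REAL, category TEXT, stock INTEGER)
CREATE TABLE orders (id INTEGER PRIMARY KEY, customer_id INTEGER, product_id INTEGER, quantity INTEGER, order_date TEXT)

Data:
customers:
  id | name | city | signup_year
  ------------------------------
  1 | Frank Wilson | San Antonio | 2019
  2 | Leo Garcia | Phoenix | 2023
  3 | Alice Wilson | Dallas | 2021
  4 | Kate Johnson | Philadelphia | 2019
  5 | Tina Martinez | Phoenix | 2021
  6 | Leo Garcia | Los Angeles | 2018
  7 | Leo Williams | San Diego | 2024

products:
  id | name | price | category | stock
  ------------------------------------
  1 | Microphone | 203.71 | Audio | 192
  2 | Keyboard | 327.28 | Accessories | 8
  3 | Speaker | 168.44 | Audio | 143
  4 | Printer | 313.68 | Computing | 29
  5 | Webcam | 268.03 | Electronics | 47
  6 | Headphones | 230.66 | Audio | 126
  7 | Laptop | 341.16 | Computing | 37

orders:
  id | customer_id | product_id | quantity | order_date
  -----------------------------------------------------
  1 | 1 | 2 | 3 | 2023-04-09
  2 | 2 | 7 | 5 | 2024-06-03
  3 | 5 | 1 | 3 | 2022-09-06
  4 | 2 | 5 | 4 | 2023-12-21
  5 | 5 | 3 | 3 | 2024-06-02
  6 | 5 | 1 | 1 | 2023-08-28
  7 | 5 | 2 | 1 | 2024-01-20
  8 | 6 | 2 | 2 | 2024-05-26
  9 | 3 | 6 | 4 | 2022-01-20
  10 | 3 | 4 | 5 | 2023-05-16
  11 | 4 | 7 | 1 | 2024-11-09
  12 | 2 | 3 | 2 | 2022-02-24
SELECT MAX(quantity) FROM orders

Execution result:
5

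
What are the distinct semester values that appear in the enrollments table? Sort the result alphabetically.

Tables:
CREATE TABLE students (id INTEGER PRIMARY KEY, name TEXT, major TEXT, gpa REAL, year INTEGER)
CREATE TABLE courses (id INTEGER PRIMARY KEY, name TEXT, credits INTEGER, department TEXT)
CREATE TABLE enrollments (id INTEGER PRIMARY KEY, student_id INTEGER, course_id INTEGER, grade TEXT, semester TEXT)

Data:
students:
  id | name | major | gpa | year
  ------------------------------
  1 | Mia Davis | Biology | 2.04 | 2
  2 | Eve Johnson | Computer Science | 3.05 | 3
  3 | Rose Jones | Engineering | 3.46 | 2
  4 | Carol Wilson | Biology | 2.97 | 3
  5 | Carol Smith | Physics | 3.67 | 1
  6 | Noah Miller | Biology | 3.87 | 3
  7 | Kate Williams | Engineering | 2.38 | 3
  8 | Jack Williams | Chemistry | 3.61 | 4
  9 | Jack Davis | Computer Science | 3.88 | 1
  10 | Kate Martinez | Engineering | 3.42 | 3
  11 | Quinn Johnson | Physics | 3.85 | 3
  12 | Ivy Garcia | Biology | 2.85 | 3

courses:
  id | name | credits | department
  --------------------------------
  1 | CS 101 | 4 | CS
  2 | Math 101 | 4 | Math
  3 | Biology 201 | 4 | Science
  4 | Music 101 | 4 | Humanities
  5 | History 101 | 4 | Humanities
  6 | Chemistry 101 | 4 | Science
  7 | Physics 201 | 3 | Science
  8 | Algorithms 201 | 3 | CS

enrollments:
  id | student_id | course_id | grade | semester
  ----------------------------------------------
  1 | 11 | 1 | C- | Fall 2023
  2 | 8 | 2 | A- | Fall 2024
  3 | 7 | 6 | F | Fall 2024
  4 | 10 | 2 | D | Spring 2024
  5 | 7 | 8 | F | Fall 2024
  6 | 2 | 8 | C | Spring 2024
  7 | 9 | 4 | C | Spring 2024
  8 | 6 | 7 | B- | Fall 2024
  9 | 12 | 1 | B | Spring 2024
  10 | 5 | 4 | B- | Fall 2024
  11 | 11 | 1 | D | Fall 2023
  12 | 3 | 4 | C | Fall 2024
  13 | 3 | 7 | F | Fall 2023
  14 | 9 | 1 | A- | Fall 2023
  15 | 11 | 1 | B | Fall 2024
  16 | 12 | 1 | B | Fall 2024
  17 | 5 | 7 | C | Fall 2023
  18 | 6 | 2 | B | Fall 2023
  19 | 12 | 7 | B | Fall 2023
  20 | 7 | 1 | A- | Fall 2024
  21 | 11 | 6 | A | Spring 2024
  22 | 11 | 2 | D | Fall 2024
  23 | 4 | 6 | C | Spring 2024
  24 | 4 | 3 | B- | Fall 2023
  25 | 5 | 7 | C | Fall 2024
SELECT DISTINCT semester FROM enrollments ORDER BY semester

Execution result:
semester
Fall 2023
Fall 2024
Spring 2024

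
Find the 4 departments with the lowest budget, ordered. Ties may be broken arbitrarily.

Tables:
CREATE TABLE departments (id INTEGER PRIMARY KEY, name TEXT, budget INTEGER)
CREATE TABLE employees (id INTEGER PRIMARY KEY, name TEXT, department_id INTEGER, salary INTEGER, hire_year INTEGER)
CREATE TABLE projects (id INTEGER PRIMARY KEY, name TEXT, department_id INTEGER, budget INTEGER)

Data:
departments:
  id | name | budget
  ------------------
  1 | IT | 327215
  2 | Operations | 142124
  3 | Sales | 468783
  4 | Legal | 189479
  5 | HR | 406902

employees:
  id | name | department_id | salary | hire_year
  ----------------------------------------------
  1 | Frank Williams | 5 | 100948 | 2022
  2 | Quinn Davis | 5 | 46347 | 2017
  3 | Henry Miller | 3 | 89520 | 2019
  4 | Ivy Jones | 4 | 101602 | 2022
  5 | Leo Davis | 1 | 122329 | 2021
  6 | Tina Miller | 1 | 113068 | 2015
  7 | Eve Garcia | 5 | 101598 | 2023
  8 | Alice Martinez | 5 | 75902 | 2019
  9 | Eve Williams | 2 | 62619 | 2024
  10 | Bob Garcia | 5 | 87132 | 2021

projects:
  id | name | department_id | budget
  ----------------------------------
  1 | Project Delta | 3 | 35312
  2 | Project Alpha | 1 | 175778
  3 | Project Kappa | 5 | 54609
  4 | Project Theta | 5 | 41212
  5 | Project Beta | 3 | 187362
SELECT name, budget FROM departments ORDER BY budget ASC LIMIT 4

Execution result:
name | budget
Operations | 142124
Legal | 189479
IT | 327215
HR | 406902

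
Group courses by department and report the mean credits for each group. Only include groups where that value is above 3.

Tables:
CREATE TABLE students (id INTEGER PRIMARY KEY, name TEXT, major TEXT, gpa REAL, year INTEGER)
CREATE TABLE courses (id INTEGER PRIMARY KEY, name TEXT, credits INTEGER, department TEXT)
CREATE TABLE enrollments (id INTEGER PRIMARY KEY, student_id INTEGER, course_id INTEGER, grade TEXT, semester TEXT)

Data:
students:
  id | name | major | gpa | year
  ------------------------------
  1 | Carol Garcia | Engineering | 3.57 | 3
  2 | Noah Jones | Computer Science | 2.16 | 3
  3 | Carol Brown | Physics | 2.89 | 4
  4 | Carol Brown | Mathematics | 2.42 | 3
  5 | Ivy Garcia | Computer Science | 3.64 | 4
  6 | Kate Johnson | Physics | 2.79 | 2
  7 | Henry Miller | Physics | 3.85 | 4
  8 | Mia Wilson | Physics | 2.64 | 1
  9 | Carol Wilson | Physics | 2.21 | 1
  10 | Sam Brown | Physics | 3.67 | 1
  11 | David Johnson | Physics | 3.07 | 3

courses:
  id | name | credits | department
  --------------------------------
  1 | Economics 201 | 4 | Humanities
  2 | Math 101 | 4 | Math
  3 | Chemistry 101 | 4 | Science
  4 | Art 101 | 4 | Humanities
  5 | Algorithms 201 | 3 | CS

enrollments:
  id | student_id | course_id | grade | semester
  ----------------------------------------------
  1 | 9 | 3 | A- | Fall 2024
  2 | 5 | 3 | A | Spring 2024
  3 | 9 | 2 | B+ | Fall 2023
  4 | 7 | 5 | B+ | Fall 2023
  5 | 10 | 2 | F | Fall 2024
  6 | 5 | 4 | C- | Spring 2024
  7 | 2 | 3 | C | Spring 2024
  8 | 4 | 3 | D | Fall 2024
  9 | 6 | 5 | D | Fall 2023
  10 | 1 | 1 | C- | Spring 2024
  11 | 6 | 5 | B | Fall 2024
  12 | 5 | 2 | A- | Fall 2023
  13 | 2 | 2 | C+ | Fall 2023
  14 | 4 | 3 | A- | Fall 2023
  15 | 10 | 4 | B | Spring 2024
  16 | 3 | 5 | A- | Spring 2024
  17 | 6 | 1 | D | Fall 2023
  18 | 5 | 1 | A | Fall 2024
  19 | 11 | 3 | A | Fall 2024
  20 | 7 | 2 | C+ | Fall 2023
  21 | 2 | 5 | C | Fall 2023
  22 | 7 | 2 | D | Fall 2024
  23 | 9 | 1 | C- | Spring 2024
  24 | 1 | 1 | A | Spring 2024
SELECT department, AVG(credits) AS avg_credits FROM courses GROUP BY department HAVING AVG(credits) > 3

Execution result:
department | avg_credits
Humanities | 4.00
Math | 4.00
Science | 4.00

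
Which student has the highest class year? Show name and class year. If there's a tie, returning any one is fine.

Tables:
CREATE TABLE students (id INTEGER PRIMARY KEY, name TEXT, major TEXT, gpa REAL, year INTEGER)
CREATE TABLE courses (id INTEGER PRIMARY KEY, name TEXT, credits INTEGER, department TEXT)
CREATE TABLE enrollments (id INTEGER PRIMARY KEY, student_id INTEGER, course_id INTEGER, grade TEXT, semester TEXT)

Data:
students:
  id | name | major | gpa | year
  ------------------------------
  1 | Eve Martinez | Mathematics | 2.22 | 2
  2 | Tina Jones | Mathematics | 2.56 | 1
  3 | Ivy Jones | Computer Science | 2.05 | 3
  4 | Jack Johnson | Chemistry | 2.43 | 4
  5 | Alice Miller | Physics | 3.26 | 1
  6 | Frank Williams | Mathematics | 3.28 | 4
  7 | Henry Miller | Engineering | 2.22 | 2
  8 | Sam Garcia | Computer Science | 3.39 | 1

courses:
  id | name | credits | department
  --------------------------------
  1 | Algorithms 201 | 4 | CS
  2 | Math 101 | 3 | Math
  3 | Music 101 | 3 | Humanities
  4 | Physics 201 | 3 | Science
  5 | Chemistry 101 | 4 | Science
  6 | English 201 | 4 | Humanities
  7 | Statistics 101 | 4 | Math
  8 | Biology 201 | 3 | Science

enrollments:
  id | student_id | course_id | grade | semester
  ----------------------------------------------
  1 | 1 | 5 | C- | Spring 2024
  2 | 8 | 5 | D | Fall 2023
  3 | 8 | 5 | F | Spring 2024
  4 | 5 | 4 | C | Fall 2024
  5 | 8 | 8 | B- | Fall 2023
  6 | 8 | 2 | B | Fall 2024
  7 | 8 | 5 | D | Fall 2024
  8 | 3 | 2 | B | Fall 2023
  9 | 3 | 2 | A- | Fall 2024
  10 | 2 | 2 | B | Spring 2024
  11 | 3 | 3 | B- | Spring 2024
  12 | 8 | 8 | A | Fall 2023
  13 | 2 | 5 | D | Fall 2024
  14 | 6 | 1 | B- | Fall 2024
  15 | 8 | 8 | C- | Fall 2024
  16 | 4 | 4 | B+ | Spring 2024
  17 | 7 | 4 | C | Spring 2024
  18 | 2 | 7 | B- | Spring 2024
SELECT name, year FROM students ORDER BY year DESC LIMIT 1

Execution result:
name | year
Jack Johnson | 4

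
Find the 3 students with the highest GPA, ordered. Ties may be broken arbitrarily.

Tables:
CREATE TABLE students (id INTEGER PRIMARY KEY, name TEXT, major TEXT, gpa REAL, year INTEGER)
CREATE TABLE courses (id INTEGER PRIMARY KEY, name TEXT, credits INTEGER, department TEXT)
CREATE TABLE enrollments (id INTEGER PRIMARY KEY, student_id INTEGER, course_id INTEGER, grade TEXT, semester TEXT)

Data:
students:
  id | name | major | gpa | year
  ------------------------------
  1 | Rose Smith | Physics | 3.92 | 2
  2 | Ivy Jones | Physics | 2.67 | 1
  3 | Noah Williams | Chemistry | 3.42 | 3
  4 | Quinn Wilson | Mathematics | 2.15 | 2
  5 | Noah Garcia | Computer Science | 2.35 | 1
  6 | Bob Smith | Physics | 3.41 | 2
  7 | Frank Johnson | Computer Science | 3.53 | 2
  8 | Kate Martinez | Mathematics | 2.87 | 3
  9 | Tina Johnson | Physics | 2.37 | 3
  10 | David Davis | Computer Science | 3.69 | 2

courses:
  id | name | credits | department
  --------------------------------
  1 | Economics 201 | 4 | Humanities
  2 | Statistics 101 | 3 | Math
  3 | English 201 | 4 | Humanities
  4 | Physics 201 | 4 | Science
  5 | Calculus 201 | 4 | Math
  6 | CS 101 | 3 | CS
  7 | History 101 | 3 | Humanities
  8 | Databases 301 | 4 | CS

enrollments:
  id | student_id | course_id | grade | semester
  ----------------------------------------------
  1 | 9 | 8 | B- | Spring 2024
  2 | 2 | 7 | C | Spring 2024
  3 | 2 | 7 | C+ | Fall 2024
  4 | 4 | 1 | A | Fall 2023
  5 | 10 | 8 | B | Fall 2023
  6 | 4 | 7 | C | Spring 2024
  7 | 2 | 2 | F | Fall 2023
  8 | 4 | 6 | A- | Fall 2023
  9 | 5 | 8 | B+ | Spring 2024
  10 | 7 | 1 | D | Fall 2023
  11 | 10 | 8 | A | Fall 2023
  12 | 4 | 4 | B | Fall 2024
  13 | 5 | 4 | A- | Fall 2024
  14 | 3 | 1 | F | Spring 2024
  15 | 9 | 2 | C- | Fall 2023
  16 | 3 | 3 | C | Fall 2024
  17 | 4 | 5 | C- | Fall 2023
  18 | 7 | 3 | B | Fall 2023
SELECT name, gpa FROM students ORDER BY gpa DESC LIMIT 3

Execution result:
name | gpa
Rose Smith | 3.92
David Davis | 3.69
Frank Johnson | 3.53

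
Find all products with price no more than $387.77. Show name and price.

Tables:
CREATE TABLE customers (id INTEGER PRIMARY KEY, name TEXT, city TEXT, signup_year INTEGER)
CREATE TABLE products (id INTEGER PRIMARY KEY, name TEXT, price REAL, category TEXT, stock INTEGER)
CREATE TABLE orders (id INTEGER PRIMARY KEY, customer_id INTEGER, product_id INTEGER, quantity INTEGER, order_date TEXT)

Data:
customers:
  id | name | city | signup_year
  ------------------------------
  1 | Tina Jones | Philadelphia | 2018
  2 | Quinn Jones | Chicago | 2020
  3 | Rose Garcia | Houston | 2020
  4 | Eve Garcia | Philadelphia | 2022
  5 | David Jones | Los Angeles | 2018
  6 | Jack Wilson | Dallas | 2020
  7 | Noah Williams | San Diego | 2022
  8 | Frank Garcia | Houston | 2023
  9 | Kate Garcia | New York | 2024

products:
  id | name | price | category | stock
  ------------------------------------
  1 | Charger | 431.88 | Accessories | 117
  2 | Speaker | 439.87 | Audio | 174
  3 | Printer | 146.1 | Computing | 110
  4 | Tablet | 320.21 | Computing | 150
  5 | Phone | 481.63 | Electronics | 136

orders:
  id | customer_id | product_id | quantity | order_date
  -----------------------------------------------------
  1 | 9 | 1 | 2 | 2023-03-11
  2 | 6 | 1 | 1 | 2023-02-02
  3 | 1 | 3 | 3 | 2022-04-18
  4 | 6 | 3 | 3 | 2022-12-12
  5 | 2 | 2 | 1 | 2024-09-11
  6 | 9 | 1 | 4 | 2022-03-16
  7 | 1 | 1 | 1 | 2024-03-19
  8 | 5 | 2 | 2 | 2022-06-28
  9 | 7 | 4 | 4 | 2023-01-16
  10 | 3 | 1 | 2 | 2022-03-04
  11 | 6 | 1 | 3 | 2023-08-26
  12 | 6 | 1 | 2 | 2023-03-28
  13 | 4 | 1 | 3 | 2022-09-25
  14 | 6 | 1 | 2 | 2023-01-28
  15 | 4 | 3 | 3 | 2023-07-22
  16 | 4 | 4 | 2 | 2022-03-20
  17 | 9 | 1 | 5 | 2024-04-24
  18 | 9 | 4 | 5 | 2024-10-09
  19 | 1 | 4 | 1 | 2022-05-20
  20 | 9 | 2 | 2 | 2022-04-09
SELECT name, price FROM products WHERE price <= 387.77

Execution result:
name | price
Printer | 146.10
Tablet | 320.21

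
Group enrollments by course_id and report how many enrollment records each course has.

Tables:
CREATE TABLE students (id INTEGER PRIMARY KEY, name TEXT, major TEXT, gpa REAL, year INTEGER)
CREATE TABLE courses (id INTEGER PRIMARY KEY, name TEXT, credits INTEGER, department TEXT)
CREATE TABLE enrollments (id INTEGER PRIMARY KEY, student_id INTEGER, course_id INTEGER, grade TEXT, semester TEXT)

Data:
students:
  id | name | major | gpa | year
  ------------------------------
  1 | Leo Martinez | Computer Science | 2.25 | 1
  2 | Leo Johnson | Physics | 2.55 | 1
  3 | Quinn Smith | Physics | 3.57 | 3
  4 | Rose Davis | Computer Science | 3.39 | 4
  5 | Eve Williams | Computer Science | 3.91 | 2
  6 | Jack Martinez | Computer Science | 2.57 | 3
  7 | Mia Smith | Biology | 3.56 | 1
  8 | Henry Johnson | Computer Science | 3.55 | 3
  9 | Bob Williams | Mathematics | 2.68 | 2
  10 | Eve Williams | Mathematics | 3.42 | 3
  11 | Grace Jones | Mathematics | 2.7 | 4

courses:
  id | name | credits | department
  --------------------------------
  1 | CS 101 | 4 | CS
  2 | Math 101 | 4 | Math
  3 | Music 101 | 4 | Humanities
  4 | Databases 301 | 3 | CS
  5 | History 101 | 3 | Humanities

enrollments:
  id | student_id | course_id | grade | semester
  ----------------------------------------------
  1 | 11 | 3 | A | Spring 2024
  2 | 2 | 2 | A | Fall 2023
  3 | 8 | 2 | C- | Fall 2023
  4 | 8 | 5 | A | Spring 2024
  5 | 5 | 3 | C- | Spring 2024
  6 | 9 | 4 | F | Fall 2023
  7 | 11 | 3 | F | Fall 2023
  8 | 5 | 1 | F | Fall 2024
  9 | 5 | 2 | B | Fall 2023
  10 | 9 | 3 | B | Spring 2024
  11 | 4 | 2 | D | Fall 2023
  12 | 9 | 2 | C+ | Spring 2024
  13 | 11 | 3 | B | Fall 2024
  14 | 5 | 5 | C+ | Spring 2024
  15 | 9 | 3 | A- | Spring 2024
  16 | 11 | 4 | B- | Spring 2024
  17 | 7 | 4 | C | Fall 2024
SELECT course_id, COUNT(*) AS enrollment_count FROM enrollments GROUP BY course_id

Execution result:
course_id | enrollment_count
1 | 1
2 | 5
3 | 6
4 | 3
5 | 2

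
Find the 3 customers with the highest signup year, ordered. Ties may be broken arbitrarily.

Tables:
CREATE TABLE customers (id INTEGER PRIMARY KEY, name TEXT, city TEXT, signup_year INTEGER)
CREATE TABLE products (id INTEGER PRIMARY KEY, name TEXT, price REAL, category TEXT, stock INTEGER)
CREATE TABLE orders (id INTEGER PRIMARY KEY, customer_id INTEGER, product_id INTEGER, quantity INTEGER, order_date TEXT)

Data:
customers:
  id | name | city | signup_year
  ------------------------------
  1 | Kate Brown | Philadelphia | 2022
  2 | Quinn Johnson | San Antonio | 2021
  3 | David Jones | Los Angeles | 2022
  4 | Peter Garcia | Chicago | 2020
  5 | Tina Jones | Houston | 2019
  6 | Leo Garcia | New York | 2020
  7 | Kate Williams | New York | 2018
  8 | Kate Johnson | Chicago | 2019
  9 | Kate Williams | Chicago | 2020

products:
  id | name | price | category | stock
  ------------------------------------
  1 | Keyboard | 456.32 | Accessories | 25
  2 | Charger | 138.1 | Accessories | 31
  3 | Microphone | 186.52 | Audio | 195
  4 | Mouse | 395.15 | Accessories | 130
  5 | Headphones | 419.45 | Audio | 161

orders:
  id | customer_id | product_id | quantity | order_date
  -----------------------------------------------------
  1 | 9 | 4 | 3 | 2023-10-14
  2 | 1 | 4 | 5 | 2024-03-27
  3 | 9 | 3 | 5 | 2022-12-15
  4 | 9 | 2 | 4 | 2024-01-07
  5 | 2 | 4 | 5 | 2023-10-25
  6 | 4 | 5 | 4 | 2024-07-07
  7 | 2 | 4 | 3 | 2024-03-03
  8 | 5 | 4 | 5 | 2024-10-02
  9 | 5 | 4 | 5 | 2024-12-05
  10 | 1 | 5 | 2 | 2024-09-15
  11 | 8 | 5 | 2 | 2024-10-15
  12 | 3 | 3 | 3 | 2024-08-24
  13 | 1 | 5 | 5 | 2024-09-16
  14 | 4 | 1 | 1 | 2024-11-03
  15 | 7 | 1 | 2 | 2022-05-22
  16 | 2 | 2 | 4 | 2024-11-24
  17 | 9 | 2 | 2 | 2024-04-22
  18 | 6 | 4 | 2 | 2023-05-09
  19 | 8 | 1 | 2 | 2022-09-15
SELECT name, signup_year FROM customers ORDER BY signup_year DESC LIMIT 3

Execution result:
name | signup_year
Kate Brown | 2022
David Jones | 2022
Quinn Johnson | 2021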